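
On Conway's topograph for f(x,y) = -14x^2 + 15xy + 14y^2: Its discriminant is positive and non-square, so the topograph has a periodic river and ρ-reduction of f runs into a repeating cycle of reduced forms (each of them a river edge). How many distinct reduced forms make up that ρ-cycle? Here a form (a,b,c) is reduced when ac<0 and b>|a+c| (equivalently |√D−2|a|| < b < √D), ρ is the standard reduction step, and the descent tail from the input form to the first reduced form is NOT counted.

D = 1009, ⌊√D⌋ = 31
river: ρ → (14,13,-15)
river: ρ → (-15,17,12)
river: ρ → (12,31,-1)
river: ρ → (-1,31,12)
river: ρ → (12,17,-15)
river: ρ → (-15,13,14)
river: ρ → (14,15,-14)
river: ρ → (-14,13,15)
river: ρ → (15,17,-12)
river: ρ → (-12,31,1)
river: ρ → (1,31,-12)
river: ρ → (-12,17,15)
river: ρ → (15,13,-14)
river: ρ → (-14,15,14)
ρ-cycle length = 14 (tail of 0 descent steps not counted)

14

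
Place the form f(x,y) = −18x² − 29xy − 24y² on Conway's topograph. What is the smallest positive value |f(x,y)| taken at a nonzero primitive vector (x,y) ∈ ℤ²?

translate: b→-7 (≡29 mod 36), so (18,29,24)→(18,-7,13)
flip: (18,-7,13)→(13,7,18)
reduced (well bottom): (13,7,18) with a≤c, −a<b≤a
well minimum |f| = |-13| = 13 (negative-definite)

13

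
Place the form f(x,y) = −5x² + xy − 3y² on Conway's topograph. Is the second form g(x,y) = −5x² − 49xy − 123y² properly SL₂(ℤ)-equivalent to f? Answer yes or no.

D₁ = -59, D₂ = -59
f is negative-definite; reduce −f:
−f: flip: (5,-1,3)→(3,1,5)
−f: reduced (well bottom): (3,1,5) with a≤c, −a<b≤a
flip sign back: reduced form of f is (-3,-1,-5)
g is negative-definite; reduce −g:
−g: translate: b→-1 (≡49 mod 10), so (5,49,123)→(5,-1,3)
−g: flip: (5,-1,3)→(3,1,5)
−g: reduced (well bottom): (3,1,5) with a≤c, −a<b≤a
flip sign back: reduced form of g is (-3,-1,-5)
reduced forms (-3, -1, -5) vs (-3, -1, -5) ⇒ equivalent

yes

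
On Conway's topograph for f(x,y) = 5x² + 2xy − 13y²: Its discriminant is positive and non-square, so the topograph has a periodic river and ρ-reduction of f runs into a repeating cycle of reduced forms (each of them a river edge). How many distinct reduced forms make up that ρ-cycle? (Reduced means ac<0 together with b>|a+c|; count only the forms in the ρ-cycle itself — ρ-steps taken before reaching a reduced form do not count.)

D = 264, ⌊√D⌋ = 16
descent: ρ → (-13,-2,5)
descent: ρ → (5,12,-6)  [lands on river]
river: ρ → (-6,12,5)
river: ρ → (5,8,-10)
river: ρ → (-10,12,3)
river: ρ → (3,12,-10)
river: ρ → (-10,8,5)
ρ-cycle length = 6 (tail of 2 descent steps not counted)

6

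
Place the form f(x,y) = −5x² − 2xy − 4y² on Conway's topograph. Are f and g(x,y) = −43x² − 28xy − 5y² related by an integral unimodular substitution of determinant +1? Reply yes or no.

D₁ = -76, D₂ = -76
f is negative-definite; reduce −f:
−f: flip: (5,2,4)→(4,-2,5)
−f: reduced (well bottom): (4,-2,5) with a≤c, −a<b≤a
flip sign back: reduced form of f is (-4,2,-5)
g is negative-definite; reduce −g:
−g: flip: (43,28,5)→(5,-28,43)
−g: translate: b→2 (≡-28 mod 10), so (5,-28,43)→(5,2,4)
−g: flip: (5,2,4)→(4,-2,5)
−g: reduced (well bottom): (4,-2,5) with a≤c, −a<b≤a
flip sign back: reduced form of g is (-4,2,-5)
reduced forms (-4, 2, -5) vs (-4, 2, -5) ⇒ equivalent

yes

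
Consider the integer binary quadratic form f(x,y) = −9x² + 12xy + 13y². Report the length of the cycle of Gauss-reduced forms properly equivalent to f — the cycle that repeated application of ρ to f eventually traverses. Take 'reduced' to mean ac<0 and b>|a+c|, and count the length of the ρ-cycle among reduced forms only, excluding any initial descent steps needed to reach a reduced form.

D = 612, ⌊√D⌋ = 24
river: ρ → (13,14,-8)
river: ρ → (-8,18,9)
river: ρ → (9,18,-8)
river: ρ → (-8,14,13)
river: ρ → (13,12,-9)
river: ρ → (-9,24,1)
river: ρ → (1,24,-9)
river: ρ → (-9,12,13)
ρ-cycle length = 8 (tail of 0 descent steps not counted)

8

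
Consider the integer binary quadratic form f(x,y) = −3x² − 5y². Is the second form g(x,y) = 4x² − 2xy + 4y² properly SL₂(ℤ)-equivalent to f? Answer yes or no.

D₁ = -60, D₂ = -60
f is negative-definite; reduce −f:
−f: reduced (well bottom): (3,0,5) with a≤c, −a<b≤a
flip sign back: reduced form of f is (-3,0,-5)
g: flip: (4,-2,4)→(4,2,4)
g: reduced (well bottom): (4,2,4) with a≤c, −a<b≤a
reduced forms (-3, 0, -5) vs (4, 2, 4) ⇒ inequivalent

no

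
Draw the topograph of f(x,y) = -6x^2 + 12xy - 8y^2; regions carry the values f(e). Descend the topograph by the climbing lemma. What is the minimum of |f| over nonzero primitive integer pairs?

translate: b→0 (≡-12 mod 12), so (6,-12,8)→(6,0,2)
flip: (6,0,2)→(2,0,6)
reduced (well bottom): (2,0,6) with a≤c, −a<b≤a
well minimum |f| = |-2| = 2 (negative-definite)

2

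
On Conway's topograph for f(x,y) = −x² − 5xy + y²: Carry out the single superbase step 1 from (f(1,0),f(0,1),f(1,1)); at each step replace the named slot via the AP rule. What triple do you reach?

start (-1,1,-5) = (f(1,0),f(0,1),f(1,1))
replace slot 1: 2·(1+(-5)) − (-1) = -7 → (-7,1,-5)

-7,1,-5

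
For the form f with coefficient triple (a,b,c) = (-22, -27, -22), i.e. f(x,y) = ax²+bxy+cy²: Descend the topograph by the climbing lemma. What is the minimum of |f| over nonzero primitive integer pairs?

translate: b→-17 (≡27 mod 44), so (22,27,22)→(22,-17,17)
flip: (22,-17,17)→(17,17,22)
reduced (well bottom): (17,17,22) with a≤c, −a<b≤a
well minimum |f| = |-17| = 17 (negative-definite)

17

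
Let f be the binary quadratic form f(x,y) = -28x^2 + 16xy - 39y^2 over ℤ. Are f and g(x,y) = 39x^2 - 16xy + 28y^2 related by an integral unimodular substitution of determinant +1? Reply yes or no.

D₁ = -4112, D₂ = -4112
f is negative-definite; reduce −f:
−f: reduced (well bottom): (28,-16,39) with a≤c, −a<b≤a
flip sign back: reduced form of f is (-28,16,-39)
g: flip: (39,-16,28)→(28,16,39)
g: reduced (well bottom): (28,16,39) with a≤c, −a<b≤a
reduced forms (-28, 16, -39) vs (28, 16, 39) ⇒ inequivalent

no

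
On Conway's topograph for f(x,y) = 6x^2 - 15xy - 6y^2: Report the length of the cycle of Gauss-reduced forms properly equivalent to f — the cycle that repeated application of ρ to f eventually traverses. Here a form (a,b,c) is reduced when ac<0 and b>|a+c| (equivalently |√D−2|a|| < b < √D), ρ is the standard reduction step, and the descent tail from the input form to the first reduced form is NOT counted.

D = 369, ⌊√D⌋ = 19
descent: ρ → (-6,15,6)  [lands on river]
river: ρ → (6,9,-12)
river: ρ → (-12,15,3)
river: ρ → (3,15,-12)
river: ρ → (-12,9,6)
river: ρ → (6,15,-6)
river: ρ → (-6,9,12)
river: ρ → (12,15,-3)
river: ρ → (-3,15,12)
river: ρ → (12,9,-6)
ρ-cycle length = 10 (tail of 1 descent step not counted)

10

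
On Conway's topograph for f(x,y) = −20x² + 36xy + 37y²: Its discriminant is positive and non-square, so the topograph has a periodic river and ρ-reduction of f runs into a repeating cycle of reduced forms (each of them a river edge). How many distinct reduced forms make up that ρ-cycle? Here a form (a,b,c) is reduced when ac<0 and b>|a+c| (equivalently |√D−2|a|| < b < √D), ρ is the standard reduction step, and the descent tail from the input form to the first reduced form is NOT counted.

D = 4256, ⌊√D⌋ = 65
river: ρ → (37,38,-19)
river: ρ → (-19,38,37)
river: ρ → (37,36,-20)
river: ρ → (-20,44,29)
river: ρ → (29,14,-35)
river: ρ → (-35,56,8)
river: ρ → (8,56,-35)
river: ρ → (-35,14,29)
river: ρ → (29,44,-20)
river: ρ → (-20,36,37)
ρ-cycle length = 10 (tail of 0 descent steps not counted)

10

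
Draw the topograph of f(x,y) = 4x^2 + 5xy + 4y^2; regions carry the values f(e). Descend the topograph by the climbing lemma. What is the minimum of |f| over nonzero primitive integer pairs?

translate: b→-3 (≡5 mod 8), so (4,5,4)→(4,-3,3)
flip: (4,-3,3)→(3,3,4)
reduced (well bottom): (3,3,4) with a≤c, −a<b≤a
well minimum = a = 3

3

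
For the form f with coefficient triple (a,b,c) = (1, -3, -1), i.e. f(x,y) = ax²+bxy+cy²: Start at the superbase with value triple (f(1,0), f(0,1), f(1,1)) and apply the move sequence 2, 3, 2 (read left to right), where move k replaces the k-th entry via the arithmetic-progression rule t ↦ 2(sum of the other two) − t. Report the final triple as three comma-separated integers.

start (1,-1,-3) = (f(1,0),f(0,1),f(1,1))
replace slot 2: 2·(1+(-3)) − (-1) = -3 → (1,-3,-3)
replace slot 3: 2·(1+(-3)) − (-3) = -1 → (1,-3,-1)
replace slot 2: 2·(1+(-1)) − (-3) = 3 → (1,3,-1)

1,3,-1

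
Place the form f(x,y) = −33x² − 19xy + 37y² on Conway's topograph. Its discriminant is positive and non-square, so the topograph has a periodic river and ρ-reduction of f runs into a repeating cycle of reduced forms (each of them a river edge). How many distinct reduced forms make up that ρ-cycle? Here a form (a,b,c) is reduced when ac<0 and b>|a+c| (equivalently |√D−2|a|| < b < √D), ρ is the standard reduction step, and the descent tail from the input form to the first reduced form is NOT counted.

D = 5245, ⌊√D⌋ = 72
descent: ρ → (37,19,-33)  [lands on river]
river: ρ → (-33,47,23)
river: ρ → (23,45,-35)
river: ρ → (-35,25,33)
river: ρ → (33,41,-27)
river: ρ → (-27,67,7)
river: ρ → (7,59,-63)
river: ρ → (-63,67,3)
river: ρ → (3,71,-17)
river: ρ → (-17,65,15)
river: ρ → (15,55,-37)
river: ρ → (-37,19,33)
river: ρ → (33,47,-23)
river: ρ → (-23,45,35)
river: ρ → (35,25,-33)
river: ρ → (-33,41,27)
river: ρ → (27,67,-7)
river: ρ → (-7,59,63)
river: ρ → (63,67,-3)
river: ρ → (-3,71,17)
river: ρ → (17,65,-15)
river: ρ → (-15,55,37)
ρ-cycle length = 22 (tail of 1 descent step not counted)

22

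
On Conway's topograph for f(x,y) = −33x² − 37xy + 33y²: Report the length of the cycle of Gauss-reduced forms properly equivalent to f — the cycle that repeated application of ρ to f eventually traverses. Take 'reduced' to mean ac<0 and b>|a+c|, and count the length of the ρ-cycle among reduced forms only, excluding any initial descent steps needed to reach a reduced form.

D = 5725, ⌊√D⌋ = 75
descent: ρ → (33,37,-33)  [lands on river]
river: ρ → (-33,29,37)
river: ρ → (37,45,-25)
river: ρ → (-25,55,27)
river: ρ → (27,53,-27)
river: ρ → (-27,55,25)
river: ρ → (25,45,-37)
river: ρ → (-37,29,33)
ρ-cycle length = 8 (tail of 1 descent step not counted)

8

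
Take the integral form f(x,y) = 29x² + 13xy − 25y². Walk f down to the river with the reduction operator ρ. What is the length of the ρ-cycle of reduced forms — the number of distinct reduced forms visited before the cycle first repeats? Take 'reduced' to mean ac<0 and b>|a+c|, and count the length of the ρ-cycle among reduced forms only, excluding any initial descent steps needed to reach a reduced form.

D = 3069, ⌊√D⌋ = 55
river: ρ → (-25,37,17)
river: ρ → (17,31,-31)
river: ρ → (-31,31,17)
river: ρ → (17,37,-25)
river: ρ → (-25,13,29)
river: ρ → (29,45,-9)
river: ρ → (-9,45,29)
river: ρ → (29,13,-25)
ρ-cycle length = 8 (tail of 0 descent steps not counted)

8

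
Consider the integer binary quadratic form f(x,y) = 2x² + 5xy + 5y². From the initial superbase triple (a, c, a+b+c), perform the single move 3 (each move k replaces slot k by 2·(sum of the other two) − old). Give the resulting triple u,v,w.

start (2,5,12) = (f(1,0),f(0,1),f(1,1))
replace slot 3: 2·(2+5) − 12 = 2 → (2,5,2)

2,5,2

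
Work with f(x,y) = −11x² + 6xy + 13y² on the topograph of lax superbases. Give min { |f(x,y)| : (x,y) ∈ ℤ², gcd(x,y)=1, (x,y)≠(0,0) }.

river: ρ → (13,20,-4)
river: ρ → (-4,20,13)
river: ρ → (13,6,-11)
river: ρ → (-11,16,8)
river: ρ → (8,16,-11)
river: ρ → (-11,6,13)
closes: descent 0, river 6
min |a| on river = 4

4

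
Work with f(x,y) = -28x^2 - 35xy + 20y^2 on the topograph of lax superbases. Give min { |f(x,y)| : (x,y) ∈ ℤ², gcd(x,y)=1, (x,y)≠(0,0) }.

descent: ρ → (20,35,-28)  [lands on river]
river: ρ → (-28,21,27)
river: ρ → (27,33,-22)
river: ρ → (-22,55,5)
river: ρ → (5,55,-22)
river: ρ → (-22,33,27)
river: ρ → (27,21,-28)
river: ρ → (-28,35,20)
river: ρ → (20,45,-18)
river: ρ → (-18,27,38)
river: ρ → (38,49,-7)
river: ρ → (-7,49,38)
river: ρ → (38,27,-18)
river: ρ → (-18,45,20)
closes: descent 1, river 14
min |a| on river = 5

5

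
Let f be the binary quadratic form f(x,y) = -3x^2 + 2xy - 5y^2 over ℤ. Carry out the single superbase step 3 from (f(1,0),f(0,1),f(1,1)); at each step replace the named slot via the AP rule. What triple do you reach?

start (-3,-5,-6) = (f(1,0),f(0,1),f(1,1))
replace slot 3: 2·((-3)+(-5)) − (-6) = -10 → (-3,-5,-10)

-3,-5,-10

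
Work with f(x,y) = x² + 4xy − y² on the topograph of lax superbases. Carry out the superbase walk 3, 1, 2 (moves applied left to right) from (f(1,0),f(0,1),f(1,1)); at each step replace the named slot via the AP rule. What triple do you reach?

start (1,-1,4) = (f(1,0),f(0,1),f(1,1))
replace slot 3: 2·(1+(-1)) − 4 = -4 → (1,-1,-4)
replace slot 1: 2·((-1)+(-4)) − 1 = -11 → (-11,-1,-4)
replace slot 2: 2·((-11)+(-4)) − (-1) = -29 → (-11,-29,-4)

-11,-29,-4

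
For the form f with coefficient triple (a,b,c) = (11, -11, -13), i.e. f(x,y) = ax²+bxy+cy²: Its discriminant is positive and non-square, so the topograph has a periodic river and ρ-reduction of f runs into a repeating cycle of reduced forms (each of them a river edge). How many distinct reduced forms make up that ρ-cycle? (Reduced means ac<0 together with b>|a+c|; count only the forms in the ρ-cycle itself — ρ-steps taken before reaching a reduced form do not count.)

D = 693, ⌊√D⌋ = 26
descent: ρ → (-13,11,11)  [lands on river]
river: ρ → (11,11,-13)
river: ρ → (-13,15,9)
river: ρ → (9,21,-7)
river: ρ → (-7,21,9)
river: ρ → (9,15,-13)
ρ-cycle length = 6 (tail of 1 descent step not counted)

6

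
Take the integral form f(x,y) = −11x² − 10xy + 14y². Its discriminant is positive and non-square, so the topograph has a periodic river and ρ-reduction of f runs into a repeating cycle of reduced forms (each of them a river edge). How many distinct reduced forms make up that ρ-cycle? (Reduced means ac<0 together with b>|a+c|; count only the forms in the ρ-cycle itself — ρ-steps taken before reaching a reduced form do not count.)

D = 716, ⌊√D⌋ = 26
descent: ρ → (14,10,-11)  [lands on river]
river: ρ → (-11,12,13)
river: ρ → (13,14,-10)
river: ρ → (-10,26,1)
river: ρ → (1,26,-10)
river: ρ → (-10,14,13)
river: ρ → (13,12,-11)
river: ρ → (-11,10,14)
river: ρ → (14,18,-7)
river: ρ → (-7,24,5)
river: ρ → (5,26,-2)
river: ρ → (-2,26,5)
river: ρ → (5,24,-7)
river: ρ → (-7,18,14)
ρ-cycle length = 14 (tail of 1 descent step not counted)

14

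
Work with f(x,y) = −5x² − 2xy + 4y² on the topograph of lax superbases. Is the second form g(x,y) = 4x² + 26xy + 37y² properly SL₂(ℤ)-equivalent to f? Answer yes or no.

D₁ = 84, D₂ = 84
river cycle of f (length 6): (4, 2, -5), (-5, 8, 1), (1, 8, -5), (-5, 2, 4), (4, 6, -3), (-3, 6, 4)
river cycle of g (length 6): (4, 2, -5), (-5, 8, 1), (1, 8, -5), (-5, 2, 4), (4, 6, -3), (-3, 6, 4)
cycles coincide ⇒ equivalent

yes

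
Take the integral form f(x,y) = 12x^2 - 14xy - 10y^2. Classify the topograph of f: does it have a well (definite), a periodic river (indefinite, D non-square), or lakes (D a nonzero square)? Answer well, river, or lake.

D = b²−4ac = (-14)² − 4·12·(-10) = 676
D = 26² is a perfect square ⇒ form factors over ℤ ⇒ lakes

lake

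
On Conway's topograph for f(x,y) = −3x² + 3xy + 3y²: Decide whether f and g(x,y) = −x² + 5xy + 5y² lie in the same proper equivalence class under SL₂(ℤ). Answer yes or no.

D₁ = 45, D₂ = 45
river cycle of f (length 2): (3, 3, -3), (-3, 3, 3)
river cycle of g (length 2): (5, 5, -1), (-1, 5, 5)
cycles differ ⇒ inequivalent

no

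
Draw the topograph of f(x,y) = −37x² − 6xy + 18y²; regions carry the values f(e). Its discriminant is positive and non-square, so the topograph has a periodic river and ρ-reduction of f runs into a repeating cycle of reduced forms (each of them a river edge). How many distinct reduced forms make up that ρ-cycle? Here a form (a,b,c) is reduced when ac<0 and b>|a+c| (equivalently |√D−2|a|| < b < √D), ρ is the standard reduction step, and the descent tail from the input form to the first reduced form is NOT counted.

D = 2700, ⌊√D⌋ = 51
descent: ρ → (18,42,-13)  [lands on river]
river: ρ → (-13,36,27)
river: ρ → (27,18,-22)
river: ρ → (-22,26,23)
river: ρ → (23,20,-25)
river: ρ → (-25,30,18)
ρ-cycle length = 6 (tail of 1 descent step not counted)

6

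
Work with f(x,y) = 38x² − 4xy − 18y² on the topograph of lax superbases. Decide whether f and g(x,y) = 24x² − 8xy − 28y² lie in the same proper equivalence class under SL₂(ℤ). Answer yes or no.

D₁ = 2752, D₂ = 2752
river cycle of f (length 16): (-18, 40, 16), (16, 24, -34), (-34, 44, 6), (6, 52, -2), (-2, 52, 6), (6, 44, -34), (-34, 24, 16), (16, 40, -18), (-18, 32, 24), (24, 16, -26), … (6 more)
river cycle of g (length 10): (-28, 8, 24), (24, 40, -12), (-12, 32, 36), (36, 40, -8), (-8, 40, 36), (36, 32, -12), (-12, 40, 24), (24, 8, -28), (-28, 48, 4), (4, 48, -28)
cycles differ ⇒ inequivalent

no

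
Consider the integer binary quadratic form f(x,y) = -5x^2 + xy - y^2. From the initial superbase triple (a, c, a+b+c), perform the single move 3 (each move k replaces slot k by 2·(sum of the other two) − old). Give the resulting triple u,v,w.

start (-5,-1,-5) = (f(1,0),f(0,1),f(1,1))
replace slot 3: 2·((-5)+(-1)) − (-5) = -7 → (-5,-1,-7)

-5,-1,-7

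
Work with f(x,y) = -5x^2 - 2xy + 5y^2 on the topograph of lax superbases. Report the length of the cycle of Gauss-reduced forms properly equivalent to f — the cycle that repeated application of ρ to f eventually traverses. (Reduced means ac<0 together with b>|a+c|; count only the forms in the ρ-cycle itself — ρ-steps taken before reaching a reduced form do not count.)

D = 104, ⌊√D⌋ = 10
descent: ρ → (5,2,-5)  [lands on river]
river: ρ → (-5,8,2)
river: ρ → (2,8,-5)
river: ρ → (-5,2,5)
river: ρ → (5,8,-2)
river: ρ → (-2,8,5)
ρ-cycle length = 6 (tail of 1 descent step not counted)

6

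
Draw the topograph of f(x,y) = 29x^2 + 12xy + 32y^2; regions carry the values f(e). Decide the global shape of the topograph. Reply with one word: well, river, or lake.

D = b²−4ac = 12² − 4·29·32 = -3568
D < 0 ⇒ definite ⇒ every region one sign ⇒ single well

well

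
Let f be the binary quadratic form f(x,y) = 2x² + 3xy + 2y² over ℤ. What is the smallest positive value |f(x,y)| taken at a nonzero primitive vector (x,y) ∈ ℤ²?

translate: b→-1 (≡3 mod 4), so (2,3,2)→(2,-1,1)
flip: (2,-1,1)→(1,1,2)
reduced (well bottom): (1,1,2) with a≤c, −a<b≤a
well minimum = a = 1

1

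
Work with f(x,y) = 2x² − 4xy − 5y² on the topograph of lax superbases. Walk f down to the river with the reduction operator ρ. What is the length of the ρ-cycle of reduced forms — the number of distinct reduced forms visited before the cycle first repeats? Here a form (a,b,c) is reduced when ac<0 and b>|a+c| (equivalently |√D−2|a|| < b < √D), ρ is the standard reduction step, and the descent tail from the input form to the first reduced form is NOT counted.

D = 56, ⌊√D⌋ = 7
descent: ρ → (-5,4,2)  [lands on river]
river: ρ → (2,4,-5)
river: ρ → (-5,6,1)
river: ρ → (1,6,-5)
ρ-cycle length = 4 (tail of 1 descent step not counted)

4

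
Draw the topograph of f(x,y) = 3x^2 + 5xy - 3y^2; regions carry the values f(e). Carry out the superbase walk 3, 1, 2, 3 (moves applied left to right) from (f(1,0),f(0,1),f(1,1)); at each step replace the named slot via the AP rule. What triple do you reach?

start (3,-3,5) = (f(1,0),f(0,1),f(1,1))
replace slot 3: 2·(3+(-3)) − 5 = -5 → (3,-3,-5)
replace slot 1: 2·((-3)+(-5)) − 3 = -19 → (-19,-3,-5)
replace slot 2: 2·((-19)+(-5)) − (-3) = -45 → (-19,-45,-5)
replace slot 3: 2·((-19)+(-45)) − (-5) = -123 → (-19,-45,-123)

-19,-45,-123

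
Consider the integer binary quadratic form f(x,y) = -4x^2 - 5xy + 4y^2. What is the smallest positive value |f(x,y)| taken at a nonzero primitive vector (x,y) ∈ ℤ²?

descent: ρ → (4,5,-4)  [lands on river]
river: ρ → (-4,3,5)
river: ρ → (5,7,-2)
river: ρ → (-2,9,1)
river: ρ → (1,9,-2)
river: ρ → (-2,7,5)
river: ρ → (5,3,-4)
river: ρ → (-4,5,4)
river: ρ → (4,3,-5)
river: ρ → (-5,7,2)
river: ρ → (2,9,-1)
river: ρ → (-1,9,2)
river: ρ → (2,7,-5)
river: ρ → (-5,3,4)
closes: descent 1, river 14
min |a| on river = 1

1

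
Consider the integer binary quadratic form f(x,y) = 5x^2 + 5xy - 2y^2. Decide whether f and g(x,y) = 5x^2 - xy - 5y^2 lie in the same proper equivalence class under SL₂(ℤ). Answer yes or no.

D₁ = 65, D₂ = 101
discriminants differ ⇒ not SL₂(ℤ)-equivalent

no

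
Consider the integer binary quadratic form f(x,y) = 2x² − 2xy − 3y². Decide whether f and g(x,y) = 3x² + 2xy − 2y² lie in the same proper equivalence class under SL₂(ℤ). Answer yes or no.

D₁ = 28, D₂ = 28
river cycle of f (length 4): (-3, 2, 2), (2, 2, -3), (-3, 4, 1), (1, 4, -3)
river cycle of g (length 4): (-2, 2, 3), (3, 4, -1), (-1, 4, 3), (3, 2, -2)
cycles differ ⇒ inequivalent

no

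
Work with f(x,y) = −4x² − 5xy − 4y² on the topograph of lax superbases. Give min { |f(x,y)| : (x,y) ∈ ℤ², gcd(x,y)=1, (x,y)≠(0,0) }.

translate: b→-3 (≡5 mod 8), so (4,5,4)→(4,-3,3)
flip: (4,-3,3)→(3,3,4)
reduced (well bottom): (3,3,4) with a≤c, −a<b≤a
well minimum |f| = |-3| = 3 (negative-definite)

3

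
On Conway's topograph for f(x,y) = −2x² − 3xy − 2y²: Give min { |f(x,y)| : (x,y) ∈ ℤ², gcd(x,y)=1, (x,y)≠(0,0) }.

translate: b→-1 (≡3 mod 4), so (2,3,2)→(2,-1,1)
flip: (2,-1,1)→(1,1,2)
reduced (well bottom): (1,1,2) with a≤c, −a<b≤a
well minimum |f| = |-1| = 1 (negative-definite)

1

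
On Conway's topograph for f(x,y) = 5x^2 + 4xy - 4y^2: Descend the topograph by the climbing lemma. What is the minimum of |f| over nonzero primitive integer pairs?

river: ρ → (-4,4,5)
river: ρ → (5,6,-3)
river: ρ → (-3,6,5)
river: ρ → (5,4,-4)
closes: descent 0, river 4
min |a| on river = 3

3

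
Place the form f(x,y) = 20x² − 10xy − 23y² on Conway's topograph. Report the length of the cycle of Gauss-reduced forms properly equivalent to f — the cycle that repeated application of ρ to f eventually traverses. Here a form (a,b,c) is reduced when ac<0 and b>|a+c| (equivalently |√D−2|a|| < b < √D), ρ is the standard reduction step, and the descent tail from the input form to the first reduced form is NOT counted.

D = 1940, ⌊√D⌋ = 44
descent: ρ → (-23,10,20)  [lands on river]
river: ρ → (20,30,-13)
river: ρ → (-13,22,28)
river: ρ → (28,34,-7)
river: ρ → (-7,36,23)
river: ρ → (23,10,-20)
river: ρ → (-20,30,13)
river: ρ → (13,22,-28)
river: ρ → (-28,34,7)
river: ρ → (7,36,-23)
ρ-cycle length = 10 (tail of 1 descent step not counted)

10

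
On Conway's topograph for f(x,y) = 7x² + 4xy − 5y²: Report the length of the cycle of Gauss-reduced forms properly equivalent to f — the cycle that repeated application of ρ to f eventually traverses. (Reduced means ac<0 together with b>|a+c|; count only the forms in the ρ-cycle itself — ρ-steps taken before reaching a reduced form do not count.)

D = 156, ⌊√D⌋ = 12
river: ρ → (-5,6,6)
river: ρ → (6,6,-5)
river: ρ → (-5,4,7)
river: ρ → (7,10,-2)
river: ρ → (-2,10,7)
river: ρ → (7,4,-5)
ρ-cycle length = 6 (tail of 0 descent steps not counted)

6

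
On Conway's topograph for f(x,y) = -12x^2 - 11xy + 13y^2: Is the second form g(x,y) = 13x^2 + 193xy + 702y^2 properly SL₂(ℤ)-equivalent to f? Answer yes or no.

D₁ = 745, D₂ = 745
river cycle of f (length 18): (13, 11, -12), (-12, 13, 12), (12, 11, -13), (-13, 15, 10), (10, 25, -3), (-3, 23, 18), (18, 13, -8), (-8, 19, 12), (12, 5, -15), (-15, 25, 2), … (8 more)
river cycle of g (length 18): (13, 11, -12), (-12, 13, 12), (12, 11, -13), (-13, 15, 10), (10, 25, -3), (-3, 23, 18), (18, 13, -8), (-8, 19, 12), (12, 5, -15), (-15, 25, 2), … (8 more)
cycles coincide ⇒ equivalent

yes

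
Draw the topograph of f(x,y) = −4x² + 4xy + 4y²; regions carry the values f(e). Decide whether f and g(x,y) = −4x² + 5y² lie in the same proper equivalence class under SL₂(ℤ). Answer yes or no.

D₁ = 80, D₂ = 80
river cycle of f (length 2): (4, 4, -4), (-4, 4, 4)
river cycle of g (length 2): (-4, 8, 1), (1, 8, -4)
cycles differ ⇒ inequivalent

no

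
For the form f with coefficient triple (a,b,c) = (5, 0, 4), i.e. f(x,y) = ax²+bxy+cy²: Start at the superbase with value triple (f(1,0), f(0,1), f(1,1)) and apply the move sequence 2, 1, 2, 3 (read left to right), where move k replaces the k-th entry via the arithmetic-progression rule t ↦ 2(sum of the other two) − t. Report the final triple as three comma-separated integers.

start (5,4,9) = (f(1,0),f(0,1),f(1,1))
replace slot 2: 2·(5+9) − 4 = 24 → (5,24,9)
replace slot 1: 2·(24+9) − 5 = 61 → (61,24,9)
replace slot 2: 2·(61+9) − 24 = 116 → (61,116,9)
replace slot 3: 2·(61+116) − 9 = 345 → (61,116,345)

61,116,345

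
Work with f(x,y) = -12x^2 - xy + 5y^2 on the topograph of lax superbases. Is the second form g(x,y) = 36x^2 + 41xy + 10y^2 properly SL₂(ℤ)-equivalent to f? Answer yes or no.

D₁ = 241, D₂ = 241
river cycle of f (length 38): (5, 11, -6), (-6, 13, 3), (3, 11, -10), (-10, 9, 4), (4, 15, -1), (-1, 15, 4), (4, 9, -10), (-10, 11, 3), (3, 13, -6), (-6, 11, 5), … (28 more)
river cycle of g (length 38): (-6, 13, 3), (3, 11, -10), (-10, 9, 4), (4, 15, -1), (-1, 15, 4), (4, 9, -10), (-10, 11, 3), (3, 13, -6), (-6, 11, 5), (5, 9, -8), … (28 more)
cycles coincide ⇒ equivalent

yes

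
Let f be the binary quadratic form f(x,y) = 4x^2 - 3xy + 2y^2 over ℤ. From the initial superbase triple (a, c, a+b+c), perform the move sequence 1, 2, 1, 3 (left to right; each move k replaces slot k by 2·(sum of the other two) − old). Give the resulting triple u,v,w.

start (4,2,3) = (f(1,0),f(0,1),f(1,1))
replace slot 1: 2·(2+3) − 4 = 6 → (6,2,3)
replace slot 2: 2·(6+3) − 2 = 16 → (6,16,3)
replace slot 1: 2·(16+3) − 6 = 32 → (32,16,3)
replace slot 3: 2·(32+16) − 3 = 93 → (32,16,93)

32,16,93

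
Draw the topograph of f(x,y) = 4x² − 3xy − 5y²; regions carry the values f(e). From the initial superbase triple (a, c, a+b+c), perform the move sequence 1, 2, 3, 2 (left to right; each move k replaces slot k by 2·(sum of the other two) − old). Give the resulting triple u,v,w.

start (4,-5,-4) = (f(1,0),f(0,1),f(1,1))
replace slot 1: 2·((-5)+(-4)) − 4 = -22 → (-22,-5,-4)
replace slot 2: 2·((-22)+(-4)) − (-5) = -47 → (-22,-47,-4)
replace slot 3: 2·((-22)+(-47)) − (-4) = -134 → (-22,-47,-134)
replace slot 2: 2·((-22)+(-134)) − (-47) = -265 → (-22,-265,-134)

-22,-265,-134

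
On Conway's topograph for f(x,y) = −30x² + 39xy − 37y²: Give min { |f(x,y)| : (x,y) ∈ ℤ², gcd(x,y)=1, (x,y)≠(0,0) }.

translate: b→21 (≡-39 mod 60), so (30,-39,37)→(30,21,28)
flip: (30,21,28)→(28,-21,30)
reduced (well bottom): (28,-21,30) with a≤c, −a<b≤a
well minimum |f| = |-28| = 28 (negative-definite)

28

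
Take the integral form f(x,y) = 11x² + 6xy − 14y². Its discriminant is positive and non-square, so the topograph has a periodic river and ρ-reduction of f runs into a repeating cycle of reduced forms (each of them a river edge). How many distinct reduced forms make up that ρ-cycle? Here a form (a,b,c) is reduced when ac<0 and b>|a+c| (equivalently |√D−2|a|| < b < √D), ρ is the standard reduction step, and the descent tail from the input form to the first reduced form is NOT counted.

D = 652, ⌊√D⌋ = 25
river: ρ → (-14,22,3)
river: ρ → (3,20,-21)
river: ρ → (-21,22,2)
river: ρ → (2,22,-21)
river: ρ → (-21,20,3)
river: ρ → (3,22,-14)
river: ρ → (-14,6,11)
river: ρ → (11,16,-9)
river: ρ → (-9,20,7)
river: ρ → (7,22,-6)
river: ρ → (-6,14,19)
river: ρ → (19,24,-1)
river: ρ → (-1,24,19)
river: ρ → (19,14,-6)
river: ρ → (-6,22,7)
river: ρ → (7,20,-9)
river: ρ → (-9,16,11)
river: ρ → (11,6,-14)
ρ-cycle length = 18 (tail of 0 descent steps not counted)

18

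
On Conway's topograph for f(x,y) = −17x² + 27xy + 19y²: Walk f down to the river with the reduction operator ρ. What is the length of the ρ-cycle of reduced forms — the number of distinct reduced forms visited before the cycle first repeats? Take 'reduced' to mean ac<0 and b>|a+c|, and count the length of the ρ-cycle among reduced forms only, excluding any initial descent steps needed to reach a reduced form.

D = 2021, ⌊√D⌋ = 44
river: ρ → (19,11,-25)
river: ρ → (-25,39,5)
river: ρ → (5,41,-17)
river: ρ → (-17,27,19)
ρ-cycle length = 4 (tail of 0 descent steps not counted)

4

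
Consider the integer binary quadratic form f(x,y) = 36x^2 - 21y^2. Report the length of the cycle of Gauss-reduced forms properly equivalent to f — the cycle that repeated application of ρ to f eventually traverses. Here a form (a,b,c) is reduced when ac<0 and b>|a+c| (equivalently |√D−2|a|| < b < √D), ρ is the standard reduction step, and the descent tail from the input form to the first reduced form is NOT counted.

D = 3024, ⌊√D⌋ = 54
descent: ρ → (-21,42,15)  [lands on river]
river: ρ → (15,48,-12)
river: ρ → (-12,48,15)
river: ρ → (15,42,-21)
ρ-cycle length = 4 (tail of 1 descent step not counted)

4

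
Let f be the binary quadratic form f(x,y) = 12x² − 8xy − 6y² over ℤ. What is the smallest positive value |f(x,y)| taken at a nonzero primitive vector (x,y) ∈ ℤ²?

descent: ρ → (-6,8,12)  [lands on river]
river: ρ → (12,16,-2)
river: ρ → (-2,16,12)
river: ρ → (12,8,-6)
river: ρ → (-6,16,4)
river: ρ → (4,16,-6)
closes: descent 1, river 6
min |a| on river = 2

2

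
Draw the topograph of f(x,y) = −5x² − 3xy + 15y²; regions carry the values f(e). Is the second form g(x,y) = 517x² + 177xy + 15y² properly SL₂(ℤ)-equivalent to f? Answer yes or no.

D₁ = 309, D₂ = 309
river cycle of f (length 6): (-5, 17, 1), (1, 17, -5), (-5, 13, 7), (7, 15, -3), (-3, 15, 7), (7, 13, -5)
river cycle of g (length 6): (-5, 17, 1), (1, 17, -5), (-5, 13, 7), (7, 15, -3), (-3, 15, 7), (7, 13, -5)
cycles coincide ⇒ equivalent

yes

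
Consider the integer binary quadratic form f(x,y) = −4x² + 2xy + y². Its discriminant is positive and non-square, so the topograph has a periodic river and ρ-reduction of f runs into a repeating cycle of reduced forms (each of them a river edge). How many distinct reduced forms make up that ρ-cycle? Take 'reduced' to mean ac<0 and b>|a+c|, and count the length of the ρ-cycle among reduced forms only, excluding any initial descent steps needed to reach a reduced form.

D = 20, ⌊√D⌋ = 4
descent: ρ → (1,4,-1)  [lands on river]
river: ρ → (-1,4,1)
ρ-cycle length = 2 (tail of 1 descent step not counted)

2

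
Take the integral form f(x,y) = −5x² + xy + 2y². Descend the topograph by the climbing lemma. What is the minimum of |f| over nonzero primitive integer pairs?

descent: ρ → (2,3,-4)  [lands on river]
river: ρ → (-4,5,1)
river: ρ → (1,5,-4)
river: ρ → (-4,3,2)
river: ρ → (2,5,-2)
river: ρ → (-2,3,4)
river: ρ → (4,5,-1)
river: ρ → (-1,5,4)
river: ρ → (4,3,-2)
river: ρ → (-2,5,2)
closes: descent 1, river 10
min |a| on river = 1

1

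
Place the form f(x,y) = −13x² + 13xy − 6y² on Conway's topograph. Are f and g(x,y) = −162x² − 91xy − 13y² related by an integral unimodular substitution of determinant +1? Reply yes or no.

D₁ = -143, D₂ = -143
f is negative-definite; reduce −f:
−f: translate: b→13 (≡-13 mod 26), so (13,-13,6)→(13,13,6)
−f: flip: (13,13,6)→(6,-13,13)
−f: translate: b→-1 (≡-13 mod 12), so (6,-13,13)→(6,-1,6)
−f: flip: (6,-1,6)→(6,1,6)
−f: reduced (well bottom): (6,1,6) with a≤c, −a<b≤a
flip sign back: reduced form of f is (-6,-1,-6)
g is negative-definite; reduce −g:
−g: flip: (162,91,13)→(13,-91,162)
−g: translate: b→13 (≡-91 mod 26), so (13,-91,162)→(13,13,6)
−g: flip: (13,13,6)→(6,-13,13)
−g: translate: b→-1 (≡-13 mod 12), so (6,-13,13)→(6,-1,6)
−g: flip: (6,-1,6)→(6,1,6)
−g: reduced (well bottom): (6,1,6) with a≤c, −a<b≤a
flip sign back: reduced form of g is (-6,-1,-6)
reduced forms (-6, -1, -6) vs (-6, -1, -6) ⇒ equivalent

yes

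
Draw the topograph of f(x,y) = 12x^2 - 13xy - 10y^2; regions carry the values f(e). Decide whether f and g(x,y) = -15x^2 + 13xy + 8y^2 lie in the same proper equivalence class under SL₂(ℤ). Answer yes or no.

D₁ = 649, D₂ = 649
river cycle of f (length 34): (-10, 13, 12), (12, 11, -11), (-11, 11, 12), (12, 13, -10), (-10, 7, 15), (15, 23, -2), (-2, 25, 3), (3, 23, -10), (-10, 17, 9), (9, 19, -8), … (24 more)
river cycle of g (length 34): (8, 19, -9), (-9, 17, 10), (10, 23, -3), (-3, 25, 2), (2, 23, -15), (-15, 7, 10), (10, 13, -12), (-12, 11, 11), (11, 11, -12), (-12, 13, 10), … (24 more)
cycles differ ⇒ inequivalent

no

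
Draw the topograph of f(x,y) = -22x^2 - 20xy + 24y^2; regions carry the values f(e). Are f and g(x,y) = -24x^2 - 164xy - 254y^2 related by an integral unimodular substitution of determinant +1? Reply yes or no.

D₁ = 2512, D₂ = 2512
river cycle of f (length 34): (24, 20, -22), (-22, 24, 22), (22, 20, -24), (-24, 28, 18), (18, 44, -8), (-8, 36, 38), (38, 40, -6), (-6, 44, 24), (24, 4, -26), (-26, 48, 2), … (24 more)
river cycle of g (length 34): (-24, 28, 18), (18, 44, -8), (-8, 36, 38), (38, 40, -6), (-6, 44, 24), (24, 4, -26), (-26, 48, 2), (2, 48, -26), (-26, 4, 24), (24, 44, -6), … (24 more)
cycles coincide ⇒ equivalent

yes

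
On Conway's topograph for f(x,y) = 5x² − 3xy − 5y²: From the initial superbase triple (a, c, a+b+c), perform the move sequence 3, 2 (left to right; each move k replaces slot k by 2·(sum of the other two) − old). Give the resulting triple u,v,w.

start (5,-5,-3) = (f(1,0),f(0,1),f(1,1))
replace slot 3: 2·(5+(-5)) − (-3) = 3 → (5,-5,3)
replace slot 2: 2·(5+3) − (-5) = 21 → (5,21,3)

5,21,3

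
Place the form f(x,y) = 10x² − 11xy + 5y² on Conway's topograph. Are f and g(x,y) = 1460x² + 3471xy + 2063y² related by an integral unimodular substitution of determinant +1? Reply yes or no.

D₁ = -79, D₂ = -79
f: translate: b→9 (≡-11 mod 20), so (10,-11,5)→(10,9,4)
f: flip: (10,9,4)→(4,-9,10)
f: translate: b→-1 (≡-9 mod 8), so (4,-9,10)→(4,-1,5)
f: reduced (well bottom): (4,-1,5) with a≤c, −a<b≤a
g: translate: b→551 (≡3471 mod 2920), so (1460,3471,2063)→(1460,551,52)
g: flip: (1460,551,52)→(52,-551,1460)
g: translate: b→-31 (≡-551 mod 104), so (52,-551,1460)→(52,-31,5)
g: flip: (52,-31,5)→(5,31,52)
g: translate: b→1 (≡31 mod 10), so (5,31,52)→(5,1,4)
g: flip: (5,1,4)→(4,-1,5)
g: reduced (well bottom): (4,-1,5) with a≤c, −a<b≤a
reduced forms (4, -1, 5) vs (4, -1, 5) ⇒ equivalent

yes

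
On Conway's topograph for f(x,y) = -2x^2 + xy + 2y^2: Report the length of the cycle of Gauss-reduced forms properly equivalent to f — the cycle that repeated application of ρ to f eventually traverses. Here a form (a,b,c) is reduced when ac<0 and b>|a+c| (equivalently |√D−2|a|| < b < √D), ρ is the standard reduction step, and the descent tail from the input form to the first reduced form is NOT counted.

D = 17, ⌊√D⌋ = 4
river: ρ → (2,3,-1)
river: ρ → (-1,3,2)
river: ρ → (2,1,-2)
river: ρ → (-2,3,1)
river: ρ → (1,3,-2)
river: ρ → (-2,1,2)
ρ-cycle length = 6 (tail of 0 descent steps not counted)

6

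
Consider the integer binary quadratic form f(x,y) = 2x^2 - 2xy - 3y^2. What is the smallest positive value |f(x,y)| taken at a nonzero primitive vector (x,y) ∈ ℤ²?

descent: ρ → (-3,2,2)  [lands on river]
river: ρ → (2,2,-3)
river: ρ → (-3,4,1)
river: ρ → (1,4,-3)
closes: descent 1, river 4
min |a| on river = 1

1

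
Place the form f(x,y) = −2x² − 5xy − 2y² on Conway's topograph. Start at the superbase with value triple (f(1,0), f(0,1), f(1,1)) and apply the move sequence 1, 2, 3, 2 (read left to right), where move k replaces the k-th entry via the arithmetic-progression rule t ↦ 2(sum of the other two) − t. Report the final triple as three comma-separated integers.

start (-2,-2,-9) = (f(1,0),f(0,1),f(1,1))
replace slot 1: 2·((-2)+(-9)) − (-2) = -20 → (-20,-2,-9)
replace slot 2: 2·((-20)+(-9)) − (-2) = -56 → (-20,-56,-9)
replace slot 3: 2·((-20)+(-56)) − (-9) = -143 → (-20,-56,-143)
replace slot 2: 2·((-20)+(-143)) − (-56) = -270 → (-20,-270,-143)

-20,-270,-143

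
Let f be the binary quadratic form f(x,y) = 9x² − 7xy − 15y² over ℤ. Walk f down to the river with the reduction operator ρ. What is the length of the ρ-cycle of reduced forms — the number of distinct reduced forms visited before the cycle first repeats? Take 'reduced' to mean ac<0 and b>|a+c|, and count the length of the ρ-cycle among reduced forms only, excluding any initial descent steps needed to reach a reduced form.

D = 589, ⌊√D⌋ = 24
descent: ρ → (-15,7,9)  [lands on river]
river: ρ → (9,11,-13)
river: ρ → (-13,15,7)
river: ρ → (7,13,-15)
river: ρ → (-15,17,5)
river: ρ → (5,23,-3)
river: ρ → (-3,19,19)
river: ρ → (19,19,-3)
river: ρ → (-3,23,5)
river: ρ → (5,17,-15)
river: ρ → (-15,13,7)
river: ρ → (7,15,-13)
river: ρ → (-13,11,9)
river: ρ → (9,7,-15)
river: ρ → (-15,23,1)
river: ρ → (1,23,-15)
ρ-cycle length = 16 (tail of 1 descent step not counted)

16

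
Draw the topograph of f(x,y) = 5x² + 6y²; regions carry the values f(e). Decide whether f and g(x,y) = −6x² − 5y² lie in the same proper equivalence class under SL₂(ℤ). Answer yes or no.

D₁ = -120, D₂ = -120
f: reduced (well bottom): (5,0,6) with a≤c, −a<b≤a
g is negative-definite; reduce −g:
−g: flip: (6,0,5)→(5,0,6)
−g: reduced (well bottom): (5,0,6) with a≤c, −a<b≤a
flip sign back: reduced form of g is (-5,0,-6)
reduced forms (5, 0, 6) vs (-5, 0, -6) ⇒ inequivalent

no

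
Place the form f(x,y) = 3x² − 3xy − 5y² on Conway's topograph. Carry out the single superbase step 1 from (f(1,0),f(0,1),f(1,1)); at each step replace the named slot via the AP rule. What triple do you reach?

start (3,-5,-5) = (f(1,0),f(0,1),f(1,1))
replace slot 1: 2·((-5)+(-5)) − 3 = -23 → (-23,-5,-5)

-23,-5,-5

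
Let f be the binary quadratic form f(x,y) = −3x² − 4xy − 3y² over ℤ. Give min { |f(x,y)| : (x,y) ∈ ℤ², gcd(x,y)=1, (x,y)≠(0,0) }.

translate: b→-2 (≡4 mod 6), so (3,4,3)→(3,-2,2)
flip: (3,-2,2)→(2,2,3)
reduced (well bottom): (2,2,3) with a≤c, −a<b≤a
well minimum |f| = |-2| = 2 (negative-definite)

2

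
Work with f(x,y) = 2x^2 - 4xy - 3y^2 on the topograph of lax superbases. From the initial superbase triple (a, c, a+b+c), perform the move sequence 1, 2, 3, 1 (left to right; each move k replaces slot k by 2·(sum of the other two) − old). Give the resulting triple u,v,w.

start (2,-3,-5) = (f(1,0),f(0,1),f(1,1))
replace slot 1: 2·((-3)+(-5)) − 2 = -18 → (-18,-3,-5)
replace slot 2: 2·((-18)+(-5)) − (-3) = -43 → (-18,-43,-5)
replace slot 3: 2·((-18)+(-43)) − (-5) = -117 → (-18,-43,-117)
replace slot 1: 2·((-43)+(-117)) − (-18) = -302 → (-302,-43,-117)

-302,-43,-117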